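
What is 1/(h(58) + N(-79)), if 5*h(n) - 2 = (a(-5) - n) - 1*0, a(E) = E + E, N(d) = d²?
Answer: 5/31139 ≈ 0.00016057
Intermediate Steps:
a(E) = 2*E
h(n) = -8/5 - n/5 (h(n) = ⅖ + ((2*(-5) - n) - 1*0)/5 = ⅖ + ((-10 - n) + 0)/5 = ⅖ + (-10 - n)/5 = ⅖ + (-2 - n/5) = -8/5 - n/5)
1/(h(58) + N(-79)) = 1/((-8/5 - ⅕*58) + (-79)²) = 1/((-8/5 - 58/5) + 6241) = 1/(-66/5 + 6241) = 1/(31139/5) = 5/31139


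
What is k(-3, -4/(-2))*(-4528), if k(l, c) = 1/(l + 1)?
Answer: 2264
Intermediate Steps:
k(l, c) = 1/(1 + l)
k(-3, -4/(-2))*(-4528) = -4528/(1 - 3) = -4528/(-2) = -½*(-4528) = 2264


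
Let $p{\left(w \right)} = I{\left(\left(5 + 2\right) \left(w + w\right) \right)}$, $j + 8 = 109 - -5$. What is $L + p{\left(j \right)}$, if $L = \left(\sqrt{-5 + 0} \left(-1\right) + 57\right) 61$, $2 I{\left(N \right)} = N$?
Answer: $4219 - 61 i \sqrt{5} \approx 4219.0 - 136.4 i$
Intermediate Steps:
$j = 106$ ($j = -8 + \left(109 - -5\right) = -8 + \left(109 + 5\right) = -8 + 114 = 106$)
$I{\left(N \right)} = \frac{N}{2}$
$p{\left(w \right)} = 7 w$ ($p{\left(w \right)} = \frac{\left(5 + 2\right) \left(w + w\right)}{2} = \frac{7 \cdot 2 w}{2} = \frac{14 w}{2} = 7 w$)
$L = 3477 - 61 i \sqrt{5}$ ($L = \left(\sqrt{-5} \left(-1\right) + 57\right) 61 = \left(i \sqrt{5} \left(-1\right) + 57\right) 61 = \left(- i \sqrt{5} + 57\right) 61 = \left(57 - i \sqrt{5}\right) 61 = 3477 - 61 i \sqrt{5} \approx 3477.0 - 136.4 i$)
$L + p{\left(j \right)} = \left(3477 - 61 i \sqrt{5}\right) + 7 \cdot 106 = \left(3477 - 61 i \sqrt{5}\right) + 742 = 4219 - 61 i \sqrt{5}$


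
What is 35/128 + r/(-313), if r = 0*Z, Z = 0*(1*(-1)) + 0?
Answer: 35/128 ≈ 0.27344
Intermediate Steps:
Z = 0 (Z = 0*(-1) + 0 = 0 + 0 = 0)
r = 0 (r = 0*0 = 0)
35/128 + r/(-313) = 35/128 + 0/(-313) = 35*(1/128) + 0*(-1/313) = 35/128 + 0 = 35/128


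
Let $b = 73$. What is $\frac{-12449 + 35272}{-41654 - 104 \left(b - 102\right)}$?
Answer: $- \frac{22823}{38638} \approx -0.59069$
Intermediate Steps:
$\frac{-12449 + 35272}{-41654 - 104 \left(b - 102\right)} = \frac{-12449 + 35272}{-41654 - 104 \left(73 - 102\right)} = \frac{22823}{-41654 - -3016} = \frac{22823}{-41654 + 3016} = \frac{22823}{-38638} = 22823 \left(- \frac{1}{38638}\right) = - \frac{22823}{38638}$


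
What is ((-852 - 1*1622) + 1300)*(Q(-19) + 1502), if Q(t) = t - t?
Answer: -1763348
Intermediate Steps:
Q(t) = 0
((-852 - 1*1622) + 1300)*(Q(-19) + 1502) = ((-852 - 1*1622) + 1300)*(0 + 1502) = ((-852 - 1622) + 1300)*1502 = (-2474 + 1300)*1502 = -1174*1502 = -1763348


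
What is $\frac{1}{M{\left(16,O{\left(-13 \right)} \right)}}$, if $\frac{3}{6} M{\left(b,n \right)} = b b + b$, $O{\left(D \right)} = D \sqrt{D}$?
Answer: $\frac{1}{544} \approx 0.0018382$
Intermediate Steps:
$O{\left(D \right)} = D^{\frac{3}{2}}$
$M{\left(b,n \right)} = 2 b + 2 b^{2}$ ($M{\left(b,n \right)} = 2 \left(b b + b\right) = 2 \left(b^{2} + b\right) = 2 \left(b + b^{2}\right) = 2 b + 2 b^{2}$)
$\frac{1}{M{\left(16,O{\left(-13 \right)} \right)}} = \frac{1}{2 \cdot 16 \left(1 + 16\right)} = \frac{1}{2 \cdot 16 \cdot 17} = \frac{1}{544}$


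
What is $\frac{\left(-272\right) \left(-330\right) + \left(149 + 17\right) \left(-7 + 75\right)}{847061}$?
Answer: $\frac{101048}{847061} \approx 0.11929$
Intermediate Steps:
$\frac{\left(-272\right) \left(-330\right) + \left(149 + 17\right) \left(-7 + 75\right)}{847061} = \left(89760 + 166 \cdot 68\right) \frac{1}{847061} = \left(89760 + 11288\right) \frac{1}{847061} = 101048 \cdot \frac{1}{847061} = \frac{101048}{847061}$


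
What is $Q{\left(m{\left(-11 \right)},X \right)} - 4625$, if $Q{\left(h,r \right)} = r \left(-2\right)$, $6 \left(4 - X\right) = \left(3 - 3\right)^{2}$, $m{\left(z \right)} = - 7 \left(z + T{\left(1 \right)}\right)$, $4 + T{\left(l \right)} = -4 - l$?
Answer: $-4633$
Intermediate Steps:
$T{\left(l \right)} = -8 - l$ ($T{\left(l \right)} = -4 - \left(4 + l\right) = -8 - l$)
$m{\left(z \right)} = 63 - 7 z$ ($m{\left(z \right)} = - 7 \left(z - 9\right) = - 7 \left(-9 + z\right) = 63 - 7 z$)
$X = 4$ ($X = 4 - \frac{\left(3 - 3\right)^{2}}{6} = 4 - \frac{0^{2}}{6} = 4 - 0 = 4 + 0 = 4$)
$Q{\left(h,r \right)} = - 2 r$
$Q{\left(m{\left(-11 \right)},X \right)} - 4625 = \left(-2\right) 4 - 4625 = -8 - 4625 = -4633$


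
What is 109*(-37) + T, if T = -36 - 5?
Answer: -4074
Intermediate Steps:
T = -41
109*(-37) + T = 109*(-37) - 41 = -4033 - 41 = -4074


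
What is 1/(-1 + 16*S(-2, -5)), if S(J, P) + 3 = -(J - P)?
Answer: -1/97 ≈ -0.010309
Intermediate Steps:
S(J, P) = -3 + P - J (S(J, P) = -3 - (J - P) = -3 + (P - J) = -3 + P - J)
1/(-1 + 16*S(-2, -5)) = 1/(-1 + 16*(-3 - 5 - 1*(-2))) = 1/(-1 + 16*(-3 - 5 + 2)) = 1/(-1 + 16*(-6)) = 1/(-1 - 96) = 1/(-97) = -1/97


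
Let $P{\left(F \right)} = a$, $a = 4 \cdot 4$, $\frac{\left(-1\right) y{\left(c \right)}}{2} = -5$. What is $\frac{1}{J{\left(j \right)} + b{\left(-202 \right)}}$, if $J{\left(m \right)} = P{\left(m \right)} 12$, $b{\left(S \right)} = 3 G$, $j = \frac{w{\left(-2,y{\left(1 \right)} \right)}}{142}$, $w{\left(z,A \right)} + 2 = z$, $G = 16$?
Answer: $\frac{1}{240} \approx 0.0041667$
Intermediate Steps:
$y{\left(c \right)} = 10$ ($y{\left(c \right)} = \left(-2\right) \left(-5\right) = 10$)
$a = 16$
$P{\left(F \right)} = 16$
$w{\left(z,A \right)} = -2 + z$
$j = - \frac{2}{71}$ ($j = \frac{-2 - 2}{142} = \left(-4\right) \frac{1}{142} = - \frac{2}{71} \approx -0.028169$)
$b{\left(S \right)} = 48$ ($b{\left(S \right)} = 3 \cdot 16 = 48$)
$J{\left(m \right)} = 192$ ($J{\left(m \right)} = 16 \cdot 12 = 192$)
$\frac{1}{J{\left(j \right)} + b{\left(-202 \right)}} = \frac{1}{192 + 48} = \frac{1}{240}$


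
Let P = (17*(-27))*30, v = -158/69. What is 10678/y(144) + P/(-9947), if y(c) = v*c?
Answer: -1169245919/37719024 ≈ -30.999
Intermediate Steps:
v = -158/69 (v = -158*1/69 = -158/69 ≈ -2.2899)
y(c) = -158*c/69
P = -13770 (P = -459*30 = -13770)
10678/y(144) + P/(-9947) = 10678/((-158/69*144)) - 13770/(-9947) = 10678/(-7584/23) - 13770*(-1/9947) = 10678*(-23/7584) + 13770/9947 = -122797/3792 + 13770/9947 = -1169245919/37719024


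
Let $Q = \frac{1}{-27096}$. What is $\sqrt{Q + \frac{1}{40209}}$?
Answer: $\frac{i \sqrt{44094610118}}{60527948} \approx 0.0034693 i$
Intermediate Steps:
$Q = - \frac{1}{27096} \approx -3.6906 \cdot 10^{-5}$
$\sqrt{Q + \frac{1}{40209}} = \sqrt{- \frac{1}{27096} + \frac{1}{40209}} = \sqrt{- \frac{1457}{121055896}} = \frac{i \sqrt{44094610118}}{60527948}$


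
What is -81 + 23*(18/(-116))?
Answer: -4905/58 ≈ -84.569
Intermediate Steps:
-81 + 23*(18/(-116)) = -81 + 23*(18*(-1/116)) = -81 + 23*(-9/58) = -81 - 207/58 = -4905/58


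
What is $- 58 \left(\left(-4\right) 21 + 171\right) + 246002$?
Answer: $240956$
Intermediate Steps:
$- 58 \left(\left(-4\right) 21 + 171\right) + 246002 = - 58 \left(-84 + 171\right) + 246002 = \left(-58\right) 87 + 246002 = -5046 + 246002 = 240956$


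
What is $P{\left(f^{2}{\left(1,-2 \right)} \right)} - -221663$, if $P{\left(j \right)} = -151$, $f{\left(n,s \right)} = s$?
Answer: $221512$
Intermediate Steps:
$P{\left(f^{2}{\left(1,-2 \right)} \right)} - -221663 = -151 - -221663 = -151 + 221663 = 221512$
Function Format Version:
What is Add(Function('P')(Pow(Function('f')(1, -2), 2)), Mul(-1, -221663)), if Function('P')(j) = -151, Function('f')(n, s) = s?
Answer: 221512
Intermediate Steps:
Add(Function('P')(Pow(Function('f')(1, -2), 2)), Mul(-1, -221663)) = Add(-151, Mul(-1, -221663)) = Add(-151, 221663) = 221512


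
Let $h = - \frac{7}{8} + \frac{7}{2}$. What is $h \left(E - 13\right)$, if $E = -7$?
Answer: $- \frac{105}{2} \approx -52.5$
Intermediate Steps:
$h = \frac{21}{8}$ ($h = \left(-7\right) \frac{1}{8} + 7 \cdot \frac{1}{2} = - \frac{7}{8} + \frac{7}{2} = \frac{21}{8} \approx 2.625$)
$h \left(E - 13\right) = \frac{21 \left(-7 - 13\right)}{8} = \frac{21}{8} \left(-20\right) = - \frac{105}{2}$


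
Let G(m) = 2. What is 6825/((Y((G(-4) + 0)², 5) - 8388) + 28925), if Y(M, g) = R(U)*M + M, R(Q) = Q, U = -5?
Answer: 6825/20521 ≈ 0.33259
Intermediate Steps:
Y(M, g) = -4*M (Y(M, g) = -5*M + M = -4*M)
6825/((Y((G(-4) + 0)², 5) - 8388) + 28925) = 6825/((-4*(2 + 0)² - 8388) + 28925) = 6825/((-4*2² - 8388) + 28925) = 6825/((-4*4 - 8388) + 28925) = 6825/((-16 - 8388) + 28925) = 6825/(-8404 + 28925) = 6825/20521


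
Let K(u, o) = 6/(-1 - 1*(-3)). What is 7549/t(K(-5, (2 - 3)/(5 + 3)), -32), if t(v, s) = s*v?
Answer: -7549/96 ≈ -78.635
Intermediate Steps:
K(u, o) = 3 (K(u, o) = 6/(-1 + 3) = 6/2 = 6*(½) = 3)
7549/t(K(-5, (2 - 3)/(5 + 3)), -32) = 7549/((-32*3)) = 7549/(-96) = 7549*(-1/96) = -7549/96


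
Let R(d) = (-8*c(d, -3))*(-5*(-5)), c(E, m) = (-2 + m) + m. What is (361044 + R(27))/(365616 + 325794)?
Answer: 181322/345705 ≈ 0.52450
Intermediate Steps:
c(E, m) = -2 + 2*m
R(d) = 1600 (R(d) = (-8*(-2 + 2*(-3)))*(-5*(-5)) = -8*(-2 - 6)*25 = -8*(-8)*25 = 64*25 = 1600)
(361044 + R(27))/(365616 + 325794) = (361044 + 1600)/(365616 + 325794) = 362644/691410 = 362644*(1/691410) = 181322/345705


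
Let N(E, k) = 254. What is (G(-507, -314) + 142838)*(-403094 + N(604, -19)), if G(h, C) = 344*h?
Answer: 12717658800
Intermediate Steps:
(G(-507, -314) + 142838)*(-403094 + N(604, -19)) = (344*(-507) + 142838)*(-403094 + 254) = (-174408 + 142838)*(-402840) = -31570*(-402840) = 12717658800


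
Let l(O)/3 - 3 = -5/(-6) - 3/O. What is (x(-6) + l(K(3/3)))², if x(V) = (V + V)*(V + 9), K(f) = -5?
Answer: 51529/100 ≈ 515.29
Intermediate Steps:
x(V) = 2*V*(9 + V) (x(V) = (2*V)*(9 + V) = 2*V*(9 + V))
l(O) = 23/2 - 9/O (l(O) = 9 + 3*(-5/(-6) - 3/O) = 9 + 3*(-5*(-⅙) - 3/O) = 9 + 3*(⅚ - 3/O) = 9 + (5/2 - 9/O) = 23/2 - 9/O)
(x(-6) + l(K(3/3)))² = (2*(-6)*(9 - 6) + (23/2 - 9/(-5)))² = (2*(-6)*3 + (23/2 - 9*(-⅕)))² = (-36 + (23/2 + 9/5))² = (-36 + 133/10)² = (-227/10)² = 51529/100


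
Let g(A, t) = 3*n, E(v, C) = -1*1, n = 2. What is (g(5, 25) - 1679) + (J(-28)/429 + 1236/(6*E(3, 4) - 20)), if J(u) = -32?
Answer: -738143/429 ≈ -1720.6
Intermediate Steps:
E(v, C) = -1
g(A, t) = 6 (g(A, t) = 3*2 = 6)
(g(5, 25) - 1679) + (J(-28)/429 + 1236/(6*E(3, 4) - 20)) = (6 - 1679) + (-32/429 + 1236/(6*(-1) - 20)) = -1673 + (-32*1/429 + 1236/(-6 - 20)) = -1673 + (-32/429 + 1236/(-26)) = -1673 + (-32/429 + 1236*(-1/26)) = -1673 + (-32/429 - 618/13) = -1673 - 20426/429 = -738143/429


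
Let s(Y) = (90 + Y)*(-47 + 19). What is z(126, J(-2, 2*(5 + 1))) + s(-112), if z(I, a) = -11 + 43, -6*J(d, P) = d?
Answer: 648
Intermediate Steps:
s(Y) = -2520 - 28*Y (s(Y) = (90 + Y)*(-28) = -2520 - 28*Y)
J(d, P) = -d/6
z(I, a) = 32
z(126, J(-2, 2*(5 + 1))) + s(-112) = 32 + (-2520 - 28*(-112)) = 32 + (-2520 + 3136) = 32 + 616 = 648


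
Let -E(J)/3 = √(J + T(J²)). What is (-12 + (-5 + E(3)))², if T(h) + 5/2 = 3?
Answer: 641/2 + 51*√14 ≈ 511.32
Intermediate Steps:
T(h) = ½ (T(h) = -5/2 + 3 = ½)
E(J) = -3*√(½ + J) (E(J) = -3*√(J + ½) = -3*√(½ + J))
(-12 + (-5 + E(3)))² = (-12 + (-5 - 3*√(2 + 4*3)/2))² = (-12 + (-5 - 3*√(2 + 12)/2))² = (-12 + (-5 - 3*√14/2))² = (-17 - 3*√14/2)²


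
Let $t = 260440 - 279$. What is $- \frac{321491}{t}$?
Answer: $- \frac{321491}{260161} \approx -1.2357$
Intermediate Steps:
$t = 260161$ ($t = 260440 - 279 = 260161$)
$- \frac{321491}{t} = - \frac{321491}{260161}$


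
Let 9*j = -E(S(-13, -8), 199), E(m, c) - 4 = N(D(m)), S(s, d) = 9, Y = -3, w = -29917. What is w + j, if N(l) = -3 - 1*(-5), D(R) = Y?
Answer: -89753/3 ≈ -29918.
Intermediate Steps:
D(R) = -3
N(l) = 2 (N(l) = -3 + 5 = 2)
E(m, c) = 6 (E(m, c) = 4 + 2 = 6)
j = -⅔ (j = (-1*6)/9 = (⅑)*(-6) = -⅔ ≈ -0.66667)
w + j = -29917 - ⅔ = -89753/3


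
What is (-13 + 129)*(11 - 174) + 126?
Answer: -18782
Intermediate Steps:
(-13 + 129)*(11 - 174) + 126 = 116*(-163) + 126 = -18908 + 126 = -18782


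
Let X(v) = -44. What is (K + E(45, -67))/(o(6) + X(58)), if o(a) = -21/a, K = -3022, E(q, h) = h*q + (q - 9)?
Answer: 12002/95 ≈ 126.34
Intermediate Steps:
E(q, h) = -9 + q + h*q (E(q, h) = h*q + (-9 + q) = -9 + q + h*q)
(K + E(45, -67))/(o(6) + X(58)) = (-3022 + (-9 + 45 - 67*45))/(-21/6 - 44) = (-3022 + (-9 + 45 - 3015))/(-21*⅙ - 44) = (-3022 - 2979)/(-7/2 - 44) = -6001/(-95/2) = -6001*(-2/95) = 12002/95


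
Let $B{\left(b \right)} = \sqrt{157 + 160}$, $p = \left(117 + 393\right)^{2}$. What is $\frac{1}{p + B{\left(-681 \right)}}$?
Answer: $\frac{260100}{67652009683} - \frac{\sqrt{317}}{67652009683} \approx 3.8444 \cdot 10^{-6}$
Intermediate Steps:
$p = 260100$ ($p = 510^{2} = 260100$)
$B{\left(b \right)} = \sqrt{317}$
$\frac{1}{p + B{\left(-681 \right)}} = \frac{1}{260100 + \sqrt{317}}$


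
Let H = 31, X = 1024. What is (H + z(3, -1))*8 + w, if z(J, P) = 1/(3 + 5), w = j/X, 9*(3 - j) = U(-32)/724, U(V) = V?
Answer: 415360799/1668096 ≈ 249.00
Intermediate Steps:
j = 4895/1629 (j = 3 - (-32)/(9*724) = 3 - ⅑*(-8/181) = 3 + 8/1629 = 4895/1629 ≈ 3.0049)
w = 4895/1668096 (w = (4895/1629)/1024 = (4895/1629)*(1/1024) = 4895/1668096 ≈ 0.0029345)
z(J, P) = ⅛ (z(J, P) = 1/8 = ⅛)
(H + z(3, -1))*8 + w = (31 + ⅛)*8 + 4895/1668096 = (249/8)*8 + 4895/1668096 = 249 + 4895/1668096 = 415360799/1668096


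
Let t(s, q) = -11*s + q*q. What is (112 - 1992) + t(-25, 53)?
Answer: 1204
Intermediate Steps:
t(s, q) = q² - 11*s (t(s, q) = -11*s + q² = q² - 11*s)
(112 - 1992) + t(-25, 53) = (112 - 1992) + (53² - 11*(-25)) = -1880 + (2809 + 275) = -1880 + 3084 = 1204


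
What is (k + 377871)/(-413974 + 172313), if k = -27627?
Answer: -15228/10507 ≈ -1.4493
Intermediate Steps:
(k + 377871)/(-413974 + 172313) = (-27627 + 377871)/(-413974 + 172313) = 350244/(-241661) = 350244*(-1/241661) = -15228/10507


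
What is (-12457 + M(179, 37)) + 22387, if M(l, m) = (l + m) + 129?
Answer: 10275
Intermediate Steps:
M(l, m) = 129 + l + m
(-12457 + M(179, 37)) + 22387 = (-12457 + (129 + 179 + 37)) + 22387 = (-12457 + 345) + 22387 = -12112 + 22387 = 10275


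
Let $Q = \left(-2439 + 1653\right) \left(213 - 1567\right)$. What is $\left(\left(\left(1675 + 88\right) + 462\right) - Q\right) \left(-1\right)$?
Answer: $1062019$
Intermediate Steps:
$Q = 1064244$ ($Q = \left(-786\right) \left(-1354\right) = 1064244$)
$\left(\left(\left(1675 + 88\right) + 462\right) - Q\right) \left(-1\right) = \left(\left(\left(1675 + 88\right) + 462\right) - 1064244\right) \left(-1\right) = \left(\left(1763 + 462\right) - 1064244\right) \left(-1\right) = \left(2225 - 1064244\right) \left(-1\right) = \left(-1062019\right) \left(-1\right) = 1062019$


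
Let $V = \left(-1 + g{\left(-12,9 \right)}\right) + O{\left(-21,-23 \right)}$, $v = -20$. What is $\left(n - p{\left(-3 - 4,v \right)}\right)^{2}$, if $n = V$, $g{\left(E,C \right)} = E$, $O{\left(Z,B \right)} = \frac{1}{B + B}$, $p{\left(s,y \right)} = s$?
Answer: $\frac{76729}{2116} \approx 36.261$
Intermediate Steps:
$O{\left(Z,B \right)} = \frac{1}{2 B}$
$V = - \frac{599}{46}$ ($V = \left(-1 - 12\right) + \frac{1}{2 \left(-23\right)} = -13 + \frac{1}{2} \left(- \frac{1}{23}\right) = -13 - \frac{1}{46} = - \frac{599}{46} \approx -13.022$)
$n = - \frac{599}{46} \approx -13.022$
$\left(n - p{\left(-3 - 4,v \right)}\right)^{2} = \left(- \frac{599}{46} - \left(-3 - 4\right)\right)^{2} = \left(- \frac{599}{46} - -7\right)^{2} = \left(- \frac{599}{46} + 7\right)^{2} = \left(- \frac{277}{46}\right)^{2} = \frac{76729}{2116}$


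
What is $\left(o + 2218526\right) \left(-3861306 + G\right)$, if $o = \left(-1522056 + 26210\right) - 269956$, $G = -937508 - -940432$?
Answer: $-1746782132568$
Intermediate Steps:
$G = 2924$ ($G = -937508 + 940432 = 2924$)
$o = -1765802$ ($o = -1495846 - 269956 = -1765802$)
$\left(o + 2218526\right) \left(-3861306 + G\right) = \left(-1765802 + 2218526\right) \left(-3861306 + 2924\right) = 452724 \left(-3858382\right) = -1746782132568$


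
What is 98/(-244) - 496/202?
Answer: -35205/12322 ≈ -2.8571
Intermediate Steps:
98/(-244) - 496/202 = 98*(-1/244) - 496*1/202 = -49/122 - 248/101 = -35205/12322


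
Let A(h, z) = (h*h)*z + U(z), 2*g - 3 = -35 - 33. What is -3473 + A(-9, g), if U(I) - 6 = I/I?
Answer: -12197/2 ≈ -6098.5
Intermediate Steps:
U(I) = 7 (U(I) = 6 + I/I = 6 + 1 = 7)
g = -65/2 (g = 3/2 + (-35 - 33)/2 = 3/2 + (½)*(-68) = 3/2 - 34 = -65/2 ≈ -32.500)
A(h, z) = 7 + z*h² (A(h, z) = (h*h)*z + 7 = h²*z + 7 = z*h² + 7 = 7 + z*h²)
-3473 + A(-9, g) = -3473 + (7 - 65/2*(-9)²) = -3473 + (7 - 65/2*81) = -3473 + (7 - 5265/2) = -3473 - 5251/2 = -12197/2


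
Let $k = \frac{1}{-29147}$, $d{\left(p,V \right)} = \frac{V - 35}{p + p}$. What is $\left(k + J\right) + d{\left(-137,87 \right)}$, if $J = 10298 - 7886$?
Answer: $\frac{9630693309}{3993139} \approx 2411.8$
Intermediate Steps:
$J = 2412$
$d{\left(p,V \right)} = \frac{-35 + V}{2 p}$
$k = - \frac{1}{29147} \approx -3.4309 \cdot 10^{-5}$
$\left(k + J\right) + d{\left(-137,87 \right)} = \left(- \frac{1}{29147} + 2412\right) + \frac{-35 + 87}{2 \left(-137\right)} = \frac{70302563}{29147} + \frac{1}{2} \left(- \frac{1}{137}\right) 52 = \frac{70302563}{29147} - \frac{26}{137} = \frac{9630693309}{3993139}$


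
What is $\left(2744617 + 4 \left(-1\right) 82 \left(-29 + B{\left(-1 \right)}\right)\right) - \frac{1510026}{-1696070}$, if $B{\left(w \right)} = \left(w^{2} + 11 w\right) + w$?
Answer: $\frac{2338658251808}{848035} \approx 2.7577 \cdot 10^{6}$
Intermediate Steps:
$B{\left(w \right)} = w^{2} + 12 w$
$\left(2744617 + 4 \left(-1\right) 82 \left(-29 + B{\left(-1 \right)}\right)\right) - \frac{1510026}{-1696070} = \left(2744617 + 4 \left(-1\right) 82 \left(-29 - \left(12 - 1\right)\right)\right) - \frac{1510026}{-1696070} = \left(2744617 - 4 \cdot 82 \left(-29 - 11\right)\right) - - \frac{755013}{848035} = \left(2744617 - 4 \cdot 82 \left(-29 - 11\right)\right) + \frac{755013}{848035} = \left(2744617 - 4 \cdot 82 \left(-40\right)\right) + \frac{755013}{848035} = \left(2744617 - -13120\right) + \frac{755013}{848035} = \left(2744617 + 13120\right) + \frac{755013}{848035} = 2757737 + \frac{755013}{848035} = \frac{2338658251808}{848035}$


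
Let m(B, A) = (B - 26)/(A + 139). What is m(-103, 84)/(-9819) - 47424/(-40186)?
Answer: 17307754847/14665458747 ≈ 1.1802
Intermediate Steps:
m(B, A) = (-26 + B)/(139 + A)
m(-103, 84)/(-9819) - 47424/(-40186) = ((-26 - 103)/(139 + 84))/(-9819) - 47424/(-40186) = (-129/223)*(-1/9819) - 47424*(-1/40186) = ((1/223)*(-129))*(-1/9819) + 23712/20093 = -129/223*(-1/9819) + 23712/20093 = 43/729879 + 23712/20093 = 17307754847/14665458747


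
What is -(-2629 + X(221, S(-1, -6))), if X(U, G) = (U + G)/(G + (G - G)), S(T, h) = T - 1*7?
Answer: 21245/8 ≈ 2655.6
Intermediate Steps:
S(T, h) = -7 + T (S(T, h) = T - 7 = -7 + T)
X(U, G) = (G + U)/G (X(U, G) = (G + U)/(G + 0) = (G + U)/G)
-(-2629 + X(221, S(-1, -6))) = -(-2629 + ((-7 - 1) + 221)/(-7 - 1)) = -(-2629 + (-8 + 221)/(-8)) = -(-2629 - ⅛*213) = -(-2629 - 213/8) = -1*(-21245/8) = 21245/8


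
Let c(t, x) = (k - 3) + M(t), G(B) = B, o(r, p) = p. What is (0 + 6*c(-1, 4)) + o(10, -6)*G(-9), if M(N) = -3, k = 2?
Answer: 30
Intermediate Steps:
c(t, x) = -4 (c(t, x) = (2 - 3) - 3 = -1 - 3 = -4)
(0 + 6*c(-1, 4)) + o(10, -6)*G(-9) = (0 + 6*(-4)) - 6*(-9) = (0 - 24) + 54 = -24 + 54 = 30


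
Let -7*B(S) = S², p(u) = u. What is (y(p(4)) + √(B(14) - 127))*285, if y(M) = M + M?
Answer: 2280 + 285*I*√155 ≈ 2280.0 + 3548.2*I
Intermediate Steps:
B(S) = -S²/7
y(M) = 2*M
(y(p(4)) + √(B(14) - 127))*285 = (2*4 + √(-⅐*14² - 127))*285 = (8 + √(-⅐*196 - 127))*285 = (8 + √(-28 - 127))*285 = (8 + √(-155))*285 = (8 + I*√155)*285 = 2280 + 285*I*√155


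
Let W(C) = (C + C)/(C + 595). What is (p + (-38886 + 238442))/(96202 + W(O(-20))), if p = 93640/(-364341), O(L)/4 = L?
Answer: 3744376456234/1805086313967 ≈ 2.0743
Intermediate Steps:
O(L) = 4*L
W(C) = 2*C/(595 + C) (W(C) = (2*C)/(595 + C) = 2*C/(595 + C))
p = -93640/364341 (p = 93640*(-1/364341) = -93640/364341 ≈ -0.25701)
(p + (-38886 + 238442))/(96202 + W(O(-20))) = (-93640/364341 + (-38886 + 238442))/(96202 + 2*(4*(-20))/(595 + 4*(-20))) = (-93640/364341 + 199556)/(96202 + 2*(-80)/(595 - 80)) = 72706338956/(364341*(96202 + 2*(-80)/515)) = 72706338956/(364341*(96202 + 2*(-80)*(1/515))) = 72706338956/(364341*(96202 - 32/103)) = 72706338956/(364341*(9908774/103)) = (72706338956/364341)*(103/9908774) = 3744376456234/1805086313967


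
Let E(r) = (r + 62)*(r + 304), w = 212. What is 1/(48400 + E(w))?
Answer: 1/189784 ≈ 5.2691e-6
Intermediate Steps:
E(r) = (62 + r)*(304 + r)
1/(48400 + E(w)) = 1/(48400 + (18848 + 212**2 + 366*212)) = 1/(48400 + (18848 + 44944 + 77592)) = 1/(48400 + 141384) = 1/189784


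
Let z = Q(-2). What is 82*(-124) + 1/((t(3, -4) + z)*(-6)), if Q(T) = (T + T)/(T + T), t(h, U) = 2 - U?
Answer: -427057/42 ≈ -10168.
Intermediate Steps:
Q(T) = 1 (Q(T) = (2*T)/((2*T)) = (2*T)*(1/(2*T)) = 1)
z = 1
82*(-124) + 1/((t(3, -4) + z)*(-6)) = 82*(-124) + 1/(((2 - 1*(-4)) + 1)*(-6)) = -10168 + 1/(((2 + 4) + 1)*(-6)) = -10168 + 1/((6 + 1)*(-6)) = -10168 + 1/(7*(-6)) = -10168 + 1/(-42) = -10168 - 1/42 = -427057/42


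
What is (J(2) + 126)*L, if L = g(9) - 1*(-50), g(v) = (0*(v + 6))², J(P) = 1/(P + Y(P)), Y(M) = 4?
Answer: 18925/3 ≈ 6308.3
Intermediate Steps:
J(P) = 1/(4 + P) (J(P) = 1/(P + 4) = 1/(4 + P))
g(v) = 0 (g(v) = (0*(6 + v))² = 0² = 0)
L = 50 (L = 0 - 1*(-50) = 0 + 50 = 50)
(J(2) + 126)*L = (1/(4 + 2) + 126)*50 = (1/6 + 126)*50 = (⅙ + 126)*50 = (757/6)*50 = 18925/3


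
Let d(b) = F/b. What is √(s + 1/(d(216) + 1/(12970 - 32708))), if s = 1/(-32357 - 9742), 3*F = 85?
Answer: √9504180246373929823773/35301737559 ≈ 2.7616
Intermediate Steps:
F = 85/3 (F = (⅓)*85 = 85/3 ≈ 28.333)
s = -1/42099 (s = 1/(-42099) = -1/42099 ≈ -2.3754e-5)
d(b) = 85/(3*b)
√(s + 1/(d(216) + 1/(12970 - 32708))) = √(-1/42099 + 1/((85/3)/216 + 1/(12970 - 32708))) = √(-1/42099 + 1/((85/3)*(1/216) + 1/(-19738))) = √(-1/42099 + 1/(85/648 - 1/19738)) = √(-1/42099 + 1/(838541/6395112)) = √(-1/42099 + 6395112/838541) = √(269226981547/35301737559) = √9504180246373929823773/35301737559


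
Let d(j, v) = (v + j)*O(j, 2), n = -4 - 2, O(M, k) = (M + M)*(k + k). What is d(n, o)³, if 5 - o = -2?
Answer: -110592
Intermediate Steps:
O(M, k) = 4*M*k (O(M, k) = (2*M)*(2*k) = 4*M*k)
n = -6
o = 7 (o = 5 - 1*(-2) = 5 + 2 = 7)
d(j, v) = 8*j*(j + v) (d(j, v) = (v + j)*(4*j*2) = (j + v)*(8*j) = 8*j*(j + v))
d(n, o)³ = (8*(-6)*(-6 + 7))³ = (8*(-6)*1)³ = (-48)³ = -110592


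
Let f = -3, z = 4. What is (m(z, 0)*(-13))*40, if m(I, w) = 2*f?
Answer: 3120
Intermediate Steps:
m(I, w) = -6 (m(I, w) = 2*(-3) = -6)
(m(z, 0)*(-13))*40 = -6*(-13)*40 = 78*40 = 3120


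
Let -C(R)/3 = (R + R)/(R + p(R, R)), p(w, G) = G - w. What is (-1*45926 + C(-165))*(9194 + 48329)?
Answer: -2642146436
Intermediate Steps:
C(R) = -6 (C(R) = -3*(R + R)/(R + (R - R)) = -3*2*R/(R + 0) = -3*2*R/R = -3*2 = -6)
(-1*45926 + C(-165))*(9194 + 48329) = (-1*45926 - 6)*(9194 + 48329) = (-45926 - 6)*57523 = -45932*57523 = -2642146436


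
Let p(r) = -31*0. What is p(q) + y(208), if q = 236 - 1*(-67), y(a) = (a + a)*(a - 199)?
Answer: 3744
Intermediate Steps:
y(a) = 2*a*(-199 + a) (y(a) = (2*a)*(-199 + a) = 2*a*(-199 + a))
q = 303 (q = 236 + 67 = 303)
p(r) = 0
p(q) + y(208) = 0 + 2*208*(-199 + 208) = 0 + 2*208*9 = 0 + 3744 = 3744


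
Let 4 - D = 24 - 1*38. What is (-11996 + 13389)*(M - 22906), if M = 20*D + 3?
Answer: -31402399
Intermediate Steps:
D = 18 (D = 4 - (24 - 1*38) = 4 - (24 - 38) = 4 - 1*(-14) = 4 + 14 = 18)
M = 363 (M = 20*18 + 3 = 360 + 3 = 363)
(-11996 + 13389)*(M - 22906) = (-11996 + 13389)*(363 - 22906) = 1393*(-22543) = -31402399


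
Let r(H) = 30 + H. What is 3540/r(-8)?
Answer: 1770/11 ≈ 160.91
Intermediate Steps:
3540/r(-8) = 3540/(30 - 8) = 3540/22 = 3540*(1/22) = 1770/11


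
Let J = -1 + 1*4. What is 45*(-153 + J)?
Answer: -6750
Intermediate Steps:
J = 3 (J = -1 + 4 = 3)
45*(-153 + J) = 45*(-153 + 3) = 45*(-150) = -6750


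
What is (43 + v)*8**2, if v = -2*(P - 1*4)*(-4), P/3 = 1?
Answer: 2240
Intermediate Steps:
P = 3 (P = 3*1 = 3)
v = -8 (v = -2*(3 - 1*4)*(-4) = -2*(3 - 4)*(-4) = -2*(-1)*(-4) = 2*(-4) = -8)
(43 + v)*8**2 = (43 - 8)*8**2 = 35*64 = 2240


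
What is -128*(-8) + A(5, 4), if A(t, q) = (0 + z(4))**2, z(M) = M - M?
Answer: 1024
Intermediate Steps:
z(M) = 0
A(t, q) = 0 (A(t, q) = (0 + 0)**2 = 0**2 = 0)
-128*(-8) + A(5, 4) = -128*(-8) + 0 = 1024 + 0 = 1024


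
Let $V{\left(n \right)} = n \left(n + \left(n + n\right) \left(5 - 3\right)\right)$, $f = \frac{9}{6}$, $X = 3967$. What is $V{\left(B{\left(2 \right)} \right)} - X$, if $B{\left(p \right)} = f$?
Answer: $- \frac{15823}{4} \approx -3955.8$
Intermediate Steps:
$f = \frac{3}{2}$ ($f = 9 \cdot \frac{1}{6} = \frac{3}{2} \approx 1.5$)
$B{\left(p \right)} = \frac{3}{2}$
$V{\left(n \right)} = 5 n^{2}$ ($V{\left(n \right)} = n \left(n + 2 n 2\right) = n \left(n + 4 n\right) = n 5 n = 5 n^{2}$)
$V{\left(B{\left(2 \right)} \right)} - X = 5 \left(\frac{3}{2}\right)^{2} - 3967 = 5 \cdot \frac{9}{4} - 3967 = \frac{45}{4} - 3967 = - \frac{15823}{4}$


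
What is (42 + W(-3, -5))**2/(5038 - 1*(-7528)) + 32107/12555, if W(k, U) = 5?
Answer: 431190557/157766130 ≈ 2.7331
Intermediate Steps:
(42 + W(-3, -5))**2/(5038 - 1*(-7528)) + 32107/12555 = (42 + 5)**2/(5038 - 1*(-7528)) + 32107/12555 = 47**2/(5038 + 7528) + 32107*(1/12555) = 2209/12566 + 32107/12555 = 431190557/157766130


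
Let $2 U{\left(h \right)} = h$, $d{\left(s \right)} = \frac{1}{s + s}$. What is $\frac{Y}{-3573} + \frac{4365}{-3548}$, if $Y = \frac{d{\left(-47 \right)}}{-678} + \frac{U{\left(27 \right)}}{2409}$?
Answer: $- \frac{99770218930697}{81096055949898} \approx -1.2303$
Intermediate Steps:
$d{\left(s \right)} = \frac{1}{2 s}$
$U{\left(h \right)} = \frac{h}{2}$
$Y = \frac{287597}{51176796}$ ($Y = \frac{\frac{1}{2} \frac{1}{-47}}{-678} + \frac{\frac{1}{2} \cdot 27}{2409} = \frac{1}{2} \left(- \frac{1}{47}\right) \left(- \frac{1}{678}\right) + \frac{27}{2} \cdot \frac{1}{2409} = \left(- \frac{1}{94}\right) \left(- \frac{1}{678}\right) + \frac{9}{1606} = \frac{1}{63732} + \frac{9}{1606} = \frac{287597}{51176796} \approx 0.0056197$)
$\frac{Y}{-3573} + \frac{4365}{-3548} = \frac{287597}{51176796 \left(-3573\right)} + \frac{4365}{-3548} = \frac{287597}{51176796} \left(- \frac{1}{3573}\right) + 4365 \left(- \frac{1}{3548}\right) = - \frac{287597}{182854692108} - \frac{4365}{3548} = - \frac{99770218930697}{81096055949898}$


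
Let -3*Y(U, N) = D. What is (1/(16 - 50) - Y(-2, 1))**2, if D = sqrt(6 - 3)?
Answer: 1159/3468 - sqrt(3)/51 ≈ 0.30024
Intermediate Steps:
D = sqrt(3) ≈ 1.7320
Y(U, N) = -sqrt(3)/3
(1/(16 - 50) - Y(-2, 1))**2 = (1/(16 - 50) - (-1)*sqrt(3)/3)**2 = (1/(-34) + sqrt(3)/3)**2 = (-1/34 + sqrt(3)/3)**2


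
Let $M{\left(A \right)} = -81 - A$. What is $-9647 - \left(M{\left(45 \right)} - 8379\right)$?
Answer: $-1142$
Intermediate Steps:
$-9647 - \left(M{\left(45 \right)} - 8379\right) = -9647 - \left(\left(-81 - 45\right) - 8379\right) = -9647 - \left(-126 - 8379\right) = -9647 - -8505 = -9647 + 8505 = -1142$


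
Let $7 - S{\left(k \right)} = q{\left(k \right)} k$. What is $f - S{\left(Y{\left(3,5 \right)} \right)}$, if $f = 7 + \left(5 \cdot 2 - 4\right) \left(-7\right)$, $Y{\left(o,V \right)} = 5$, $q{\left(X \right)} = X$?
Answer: $-17$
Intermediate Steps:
$S{\left(k \right)} = 7 - k^{2}$ ($S{\left(k \right)} = 7 - k k = 7 - k^{2}$)
$f = -35$ ($f = 7 + \left(10 - 4\right) \left(-7\right) = 7 + 6 \left(-7\right) = 7 - 42 = -35$)
$f - S{\left(Y{\left(3,5 \right)} \right)} = -35 - \left(7 - 5^{2}\right) = -35 - \left(7 - 25\right) = -35 - -18 = -35 + 18 = -17$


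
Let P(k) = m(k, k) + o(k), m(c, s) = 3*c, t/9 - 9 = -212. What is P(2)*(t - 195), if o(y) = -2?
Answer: -8088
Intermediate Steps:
t = -1827 (t = 81 + 9*(-212) = 81 - 1908 = -1827)
P(k) = -2 + 3*k (P(k) = 3*k - 2 = -2 + 3*k)
P(2)*(t - 195) = (-2 + 3*2)*(-1827 - 195) = (-2 + 6)*(-2022) = 4*(-2022) = -8088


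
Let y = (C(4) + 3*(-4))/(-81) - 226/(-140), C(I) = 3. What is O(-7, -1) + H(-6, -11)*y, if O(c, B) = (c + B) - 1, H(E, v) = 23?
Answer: 19331/630 ≈ 30.684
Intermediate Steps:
O(c, B) = -1 + B + c (O(c, B) = (B + c) - 1 = -1 + B + c)
y = 1087/630 (y = (3 + 3*(-4))/(-81) - 226/(-140) = (3 - 12)*(-1/81) - 226*(-1/140) = -9*(-1/81) + 113/70 = ⅑ + 113/70 = 1087/630 ≈ 1.7254)
O(-7, -1) + H(-6, -11)*y = (-1 - 1 - 7) + 23*(1087/630) = -9 + 25001/630 = 19331/630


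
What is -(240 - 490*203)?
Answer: 99230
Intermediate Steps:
-(240 - 490*203) = -(240 - 99470) = -1*(-99230) = 99230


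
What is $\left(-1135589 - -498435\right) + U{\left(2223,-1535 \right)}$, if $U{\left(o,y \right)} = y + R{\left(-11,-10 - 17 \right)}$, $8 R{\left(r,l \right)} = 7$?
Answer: $- \frac{5109505}{8} \approx -6.3869 \cdot 10^{5}$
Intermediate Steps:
$R{\left(r,l \right)} = \frac{7}{8}$ ($R{\left(r,l \right)} = \frac{1}{8} \cdot 7 = \frac{7}{8}$)
$U{\left(o,y \right)} = \frac{7}{8} + y$ ($U{\left(o,y \right)} = y + \frac{7}{8} = \frac{7}{8} + y$)
$\left(-1135589 - -498435\right) + U{\left(2223,-1535 \right)} = \left(-1135589 - -498435\right) + \left(\frac{7}{8} - 1535\right) = \left(-1135589 + 498435\right) - \frac{12273}{8} = -637154 - \frac{12273}{8} = - \frac{5109505}{8}$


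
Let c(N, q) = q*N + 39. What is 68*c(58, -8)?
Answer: -28900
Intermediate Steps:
c(N, q) = 39 + N*q (c(N, q) = N*q + 39 = 39 + N*q)
68*c(58, -8) = 68*(39 + 58*(-8)) = 68*(39 - 464) = 68*(-425) = -28900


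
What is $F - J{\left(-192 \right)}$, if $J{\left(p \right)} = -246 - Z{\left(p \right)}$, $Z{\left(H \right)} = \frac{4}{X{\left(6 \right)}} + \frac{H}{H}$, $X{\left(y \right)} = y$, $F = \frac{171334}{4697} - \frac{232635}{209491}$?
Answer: $\frac{835497298858}{2951937681} \approx 283.03$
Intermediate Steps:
$F = \frac{34800244399}{983979227}$ ($F = 171334 \cdot \frac{1}{4697} - \frac{232635}{209491} = \frac{171334}{4697} - \frac{232635}{209491} = \frac{34800244399}{983979227} \approx 35.367$)
$Z{\left(H \right)} = \frac{5}{3}$ ($Z{\left(H \right)} = \frac{4}{6} + \frac{H}{H} = 4 \cdot \frac{1}{6} + 1 = \frac{2}{3} + 1 = \frac{5}{3}$)
$J{\left(p \right)} = - \frac{743}{3}$ ($J{\left(p \right)} = -246 - \frac{5}{3} = - \frac{743}{3}$)
$F - J{\left(-192 \right)} = \frac{34800244399}{983979227} - - \frac{743}{3} = \frac{34800244399}{983979227} + \frac{743}{3} = \frac{835497298858}{2951937681}$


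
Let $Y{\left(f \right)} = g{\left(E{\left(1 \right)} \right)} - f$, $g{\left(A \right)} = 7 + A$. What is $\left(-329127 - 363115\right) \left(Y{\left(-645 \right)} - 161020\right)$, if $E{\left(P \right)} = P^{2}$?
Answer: $111012772814$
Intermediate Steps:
$Y{\left(f \right)} = 8 - f$ ($Y{\left(f \right)} = \left(7 + 1^{2}\right) - f = \left(7 + 1\right) - f = 8 - f$)
$\left(-329127 - 363115\right) \left(Y{\left(-645 \right)} - 161020\right) = \left(-329127 - 363115\right) \left(\left(8 - -645\right) - 161020\right) = - 692242 \left(\left(8 + 645\right) - 161020\right) = - 692242 \left(653 - 161020\right) = \left(-692242\right) \left(-160367\right) = 111012772814$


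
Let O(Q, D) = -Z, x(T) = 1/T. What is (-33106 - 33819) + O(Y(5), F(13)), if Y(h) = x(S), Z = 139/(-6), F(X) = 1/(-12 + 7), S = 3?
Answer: -401411/6 ≈ -66902.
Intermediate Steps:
F(X) = -1/5 (F(X) = 1/(-5) = -1/5)
Z = -139/6 (Z = 139*(-1/6) = -139/6 ≈ -23.167)
Y(h) = 1/3
O(Q, D) = 139/6 (O(Q, D) = -1*(-139/6) = 139/6)
(-33106 - 33819) + O(Y(5), F(13)) = (-33106 - 33819) + 139/6 = -66925 + 139/6 = -401411/6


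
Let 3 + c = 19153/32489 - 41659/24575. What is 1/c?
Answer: -798417175/3278025801 ≈ -0.24357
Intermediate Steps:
c = -3278025801/798417175 (c = -3 + (19153/32489 - 41659/24575) = -3 - 882774276/798417175 = -3278025801/798417175 ≈ -4.1057)
1/c = 1/(-3278025801/798417175) = -798417175/3278025801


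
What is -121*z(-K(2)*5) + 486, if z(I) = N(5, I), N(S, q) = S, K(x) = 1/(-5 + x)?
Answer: -119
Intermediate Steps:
z(I) = 5
-121*z(-K(2)*5) + 486 = -121*5 + 486 = -605 + 486 = -119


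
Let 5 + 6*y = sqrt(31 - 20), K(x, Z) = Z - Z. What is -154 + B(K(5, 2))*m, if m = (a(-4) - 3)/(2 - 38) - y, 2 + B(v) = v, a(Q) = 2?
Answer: -2803/18 + sqrt(11)/3 ≈ -154.62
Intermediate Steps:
K(x, Z) = 0
B(v) = -2 + v
y = -5/6 + sqrt(11)/6 (y = -5/6 + sqrt(31 - 20)/6 = -5/6 + sqrt(11)/6 ≈ -0.28056)
m = 31/36 - sqrt(11)/6 (m = (2 - 3)/(2 - 38) - (-5/6 + sqrt(11)/6) = -1/(-36) + (5/6 - sqrt(11)/6) = -1*(-1/36) + (5/6 - sqrt(11)/6) = 1/36 + (5/6 - sqrt(11)/6) = 31/36 - sqrt(11)/6 ≈ 0.30834)
-154 + B(K(5, 2))*m = -154 + (-2 + 0)*(31/36 - sqrt(11)/6) = -154 - 2*(31/36 - sqrt(11)/6) = -154 + (-31/18 + sqrt(11)/3) = -2803/18 + sqrt(11)/3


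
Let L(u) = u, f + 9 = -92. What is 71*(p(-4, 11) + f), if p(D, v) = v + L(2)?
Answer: -6248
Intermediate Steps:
f = -101 (f = -9 - 92 = -101)
p(D, v) = 2 + v (p(D, v) = v + 2 = 2 + v)
71*(p(-4, 11) + f) = 71*((2 + 11) - 101) = 71*(13 - 101) = 71*(-88) = -6248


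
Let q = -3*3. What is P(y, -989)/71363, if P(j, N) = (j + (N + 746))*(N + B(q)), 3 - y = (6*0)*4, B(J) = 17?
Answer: 233280/71363 ≈ 3.2689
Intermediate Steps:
q = -9
y = 3 (y = 3 - 6*0*4 = 3 - 0*4 = 3 - 1*0 = 3 + 0 = 3)
P(j, N) = (17 + N)*(746 + N + j) (P(j, N) = (j + (N + 746))*(N + 17) = (j + (746 + N))*(17 + N) = (746 + N + j)*(17 + N) = (17 + N)*(746 + N + j))
P(y, -989)/71363 = (12682 + (-989)² + 17*3 + 763*(-989) - 989*3)/71363 = (12682 + 978121 + 51 - 754607 - 2967)*(1/71363) = 233280*(1/71363) = 233280/71363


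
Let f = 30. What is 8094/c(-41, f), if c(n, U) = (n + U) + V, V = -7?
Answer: -1349/3 ≈ -449.67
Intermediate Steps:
c(n, U) = -7 + U + n (c(n, U) = (n + U) - 7 = (U + n) - 7 = -7 + U + n)
8094/c(-41, f) = 8094/(-7 + 30 - 41) = 8094/(-18) = 8094*(-1/18) = -1349/3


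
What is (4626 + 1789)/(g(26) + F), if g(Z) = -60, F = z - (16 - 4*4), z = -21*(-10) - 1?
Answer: 6415/149 ≈ 43.054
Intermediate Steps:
z = 209 (z = 210 - 1 = 209)
F = 209 (F = 209 - (16 - 4*4) = 209 - (16 - 16) = 209 - 1*0 = 209 + 0 = 209)
(4626 + 1789)/(g(26) + F) = (4626 + 1789)/(-60 + 209) = 6415/149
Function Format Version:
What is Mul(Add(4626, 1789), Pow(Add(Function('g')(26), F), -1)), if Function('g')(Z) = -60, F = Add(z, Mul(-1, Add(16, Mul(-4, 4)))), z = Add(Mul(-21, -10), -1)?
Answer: Rational(6415, 149) ≈ 43.054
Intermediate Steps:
z = 209 (z = Add(210, -1) = 209)
F = 209 (F = Add(209, Mul(-1, Add(16, Mul(-4, 4)))) = Add(209, Mul(-1, Add(16, -16))) = Add(209, Mul(-1, 0)) = Add(209, 0) = 209)
Mul(Add(4626, 1789), Pow(Add(Function('g')(26), F), -1)) = Mul(Add(4626, 1789), Pow(Add(-60, 209), -1)) = Mul(6415, Pow(149, -1)) = Mul(6415, Rational(1, 149)) = Rational(6415, 149)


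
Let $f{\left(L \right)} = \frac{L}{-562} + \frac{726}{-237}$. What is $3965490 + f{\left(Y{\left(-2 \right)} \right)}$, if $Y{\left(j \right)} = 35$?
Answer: $\frac{176059686251}{44398} \approx 3.9655 \cdot 10^{6}$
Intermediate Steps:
$f{\left(L \right)} = - \frac{242}{79} - \frac{L}{562}$ ($f{\left(L \right)} = L \left(- \frac{1}{562}\right) + 726 \left(- \frac{1}{237}\right) = - \frac{L}{562} - \frac{242}{79} = - \frac{242}{79} - \frac{L}{562}$)
$3965490 + f{\left(Y{\left(-2 \right)} \right)} = 3965490 - \frac{138769}{44398} = \frac{176059686251}{44398}$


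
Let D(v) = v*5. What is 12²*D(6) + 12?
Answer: 4332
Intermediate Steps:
D(v) = 5*v
12²*D(6) + 12 = 12²*(5*6) + 12 = 144*30 + 12 = 4320 + 12 = 4332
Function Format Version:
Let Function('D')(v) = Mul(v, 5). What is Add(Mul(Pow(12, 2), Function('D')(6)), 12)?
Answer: 4332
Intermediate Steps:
Function('D')(v) = Mul(5, v)
Add(Mul(Pow(12, 2), Function('D')(6)), 12) = Add(Mul(Pow(12, 2), Mul(5, 6)), 12) = Add(Mul(144, 30), 12) = Add(4320, 12) = 4332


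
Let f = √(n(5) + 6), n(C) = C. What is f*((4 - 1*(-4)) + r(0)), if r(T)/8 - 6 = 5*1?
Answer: 96*√11 ≈ 318.40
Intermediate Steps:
r(T) = 88 (r(T) = 48 + 8*(5*1) = 48 + 8*5 = 48 + 40 = 88)
f = √11 (f = √(5 + 6) = √11 ≈ 3.3166)
f*((4 - 1*(-4)) + r(0)) = √11*((4 - 1*(-4)) + 88) = √11*((4 + 4) + 88) = √11*(8 + 88) = √11*96 = 96*√11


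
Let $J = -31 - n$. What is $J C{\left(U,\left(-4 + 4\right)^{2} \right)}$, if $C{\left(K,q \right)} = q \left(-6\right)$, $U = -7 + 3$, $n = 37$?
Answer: $0$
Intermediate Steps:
$J = -68$ ($J = -31 - 37 = -68$)
$U = -4$
$C{\left(K,q \right)} = - 6 q$
$J C{\left(U,\left(-4 + 4\right)^{2} \right)} = - 68 \left(- 6 \left(-4 + 4\right)^{2}\right) = - 68 \left(- 6 \cdot 0^{2}\right) = - 68 \left(\left(-6\right) 0\right) = \left(-68\right) 0 = 0$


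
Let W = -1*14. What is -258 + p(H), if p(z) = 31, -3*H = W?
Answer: -227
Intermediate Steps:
W = -14
H = 14/3 (H = -⅓*(-14) = 14/3 ≈ 4.6667)
-258 + p(H) = -258 + 31 = -227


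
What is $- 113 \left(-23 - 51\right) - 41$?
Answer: $8321$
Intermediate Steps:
$- 113 \left(-23 - 51\right) - 41 = \left(-113\right) \left(-74\right) - 41 = 8362 - 41 = 8321$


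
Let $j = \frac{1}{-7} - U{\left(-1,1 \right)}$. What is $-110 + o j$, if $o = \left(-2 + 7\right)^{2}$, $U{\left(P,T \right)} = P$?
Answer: $- \frac{620}{7} \approx -88.571$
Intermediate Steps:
$j = \frac{6}{7}$ ($j = \frac{1}{-7} - -1 = - \frac{1}{7} + 1 = \frac{6}{7} \approx 0.85714$)
$o = 25$ ($o = 5^{2} = 25$)
$-110 + o j = -110 + 25 \cdot \frac{6}{7} = -110 + \frac{150}{7} = - \frac{620}{7}$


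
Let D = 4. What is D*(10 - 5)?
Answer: 20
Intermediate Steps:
D*(10 - 5) = 4*(10 - 5) = 4*5 = 20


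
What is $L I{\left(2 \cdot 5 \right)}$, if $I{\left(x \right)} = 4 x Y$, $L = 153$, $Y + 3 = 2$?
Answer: $-6120$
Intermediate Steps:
$Y = -1$ ($Y = -3 + 2 = -1$)
$I{\left(x \right)} = - 4 x$ ($I{\left(x \right)} = 4 x \left(-1\right) = - 4 x$)
$L I{\left(2 \cdot 5 \right)} = 153 \left(- 4 \cdot 2 \cdot 5\right) = 153 \left(\left(-4\right) 10\right) = 153 \left(-40\right) = -6120$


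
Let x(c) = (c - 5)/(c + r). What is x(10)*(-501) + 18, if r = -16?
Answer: 871/2 ≈ 435.50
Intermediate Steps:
x(c) = (-5 + c)/(-16 + c) (x(c) = (c - 5)/(c - 16) = (-5 + c)/(-16 + c))
x(10)*(-501) + 18 = ((-5 + 10)/(-16 + 10))*(-501) + 18 = (5/(-6))*(-501) + 18 = -⅙*5*(-501) + 18 = -⅚*(-501) + 18 = 835/2 + 18 = 871/2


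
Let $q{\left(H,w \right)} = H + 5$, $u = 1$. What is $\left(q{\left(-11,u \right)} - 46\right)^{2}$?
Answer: $2704$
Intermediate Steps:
$q{\left(H,w \right)} = 5 + H$
$\left(q{\left(-11,u \right)} - 46\right)^{2} = \left(\left(5 - 11\right) - 46\right)^{2} = \left(-6 - 46\right)^{2} = \left(-52\right)^{2} = 2704$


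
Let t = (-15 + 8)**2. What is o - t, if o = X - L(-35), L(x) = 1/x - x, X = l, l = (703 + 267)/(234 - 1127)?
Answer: -2658477/31255 ≈ -85.058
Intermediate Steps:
l = -970/893 (l = 970/(-893) = 970*(-1/893) = -970/893 ≈ -1.0862)
X = -970/893 ≈ -1.0862
t = 49 (t = (-7)**2 = 49)
o = -1126982/31255 (o = -970/893 - (1/(-35) - 1*(-35)) = -970/893 - (-1/35 + 35) = -970/893 - 1*1224/35 = -970/893 - 1224/35 = -1126982/31255 ≈ -36.058)
o - t = -1126982/31255 - 1*49 = -1126982/31255 - 49 = -2658477/31255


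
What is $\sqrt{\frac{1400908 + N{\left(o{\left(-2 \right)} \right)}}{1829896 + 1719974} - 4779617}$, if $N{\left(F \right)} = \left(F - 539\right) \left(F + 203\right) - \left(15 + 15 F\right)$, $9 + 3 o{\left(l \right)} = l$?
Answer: $\frac{i \sqrt{15057676786899052615}}{1774935} \approx 2186.2 i$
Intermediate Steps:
$o{\left(l \right)} = -3 + \frac{l}{3}$
$N{\left(F \right)} = -15 - 15 F + \left(-539 + F\right) \left(203 + F\right)$ ($N{\left(F \right)} = \left(-539 + F\right) \left(203 + F\right) - \left(15 + 15 F\right) = -15 - 15 F + \left(-539 + F\right) \left(203 + F\right)$)
$\sqrt{\frac{1400908 + N{\left(o{\left(-2 \right)} \right)}}{1829896 + 1719974} - 4779617} = \sqrt{\frac{1400908 - \left(109432 - \left(-3 + \frac{1}{3} \left(-2\right)\right)^{2} + 351 \left(-3 + \frac{1}{3} \left(-2\right)\right)\right)}{1829896 + 1719974} - 4779617} = \sqrt{\frac{1400908 - \left(109432 - \left(-3 - \frac{2}{3}\right)^{2} + 351 \left(-3 - \frac{2}{3}\right)\right)}{3549870} - 4779617} = \sqrt{\left(1400908 - \left(108145 - \frac{121}{9}\right)\right) \frac{1}{3549870} - 4779617} = \sqrt{\left(1400908 + \left(-109432 + \frac{121}{9} + 1287\right)\right) \frac{1}{3549870} - 4779617} = \sqrt{\left(1400908 - \frac{973184}{9}\right) \frac{1}{3549870} - 4779617} = \sqrt{\frac{11634988}{9} \cdot \frac{1}{3549870} - 4779617} = \sqrt{\frac{5817494}{15974415} - 4779617} = \sqrt{- \frac{76351579681561}{15974415}} = \frac{i \sqrt{15057676786899052615}}{1774935}$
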